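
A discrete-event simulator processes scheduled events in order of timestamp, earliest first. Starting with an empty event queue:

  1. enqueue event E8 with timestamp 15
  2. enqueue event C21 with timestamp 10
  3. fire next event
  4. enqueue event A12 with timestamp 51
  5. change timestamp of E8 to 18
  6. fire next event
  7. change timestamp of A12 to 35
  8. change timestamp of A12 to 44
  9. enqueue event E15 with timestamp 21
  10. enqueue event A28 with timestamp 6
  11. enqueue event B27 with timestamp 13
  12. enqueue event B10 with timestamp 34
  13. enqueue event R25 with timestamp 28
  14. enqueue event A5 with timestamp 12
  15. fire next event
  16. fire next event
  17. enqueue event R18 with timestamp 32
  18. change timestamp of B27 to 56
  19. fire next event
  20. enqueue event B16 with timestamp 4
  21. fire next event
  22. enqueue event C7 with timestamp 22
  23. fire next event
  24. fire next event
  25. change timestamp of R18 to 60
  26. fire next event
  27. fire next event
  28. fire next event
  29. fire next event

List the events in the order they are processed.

add E8 (timestamp 15) → {E8:15}
add C21 (timestamp 10) → {C21:10, E8:15}
fire next event → C21; now {E8:15}
add A12 (timestamp 51) → {E8:15, A12:51}
update E8 to timestamp 18 → {E8:18, A12:51}
fire next event → E8; now {A12:51}
update A12 to timestamp 35 → {A12:35}
update A12 to timestamp 44 → {A12:44}
add E15 (timestamp 21) → {E15:21, A12:44}
add A28 (timestamp 6) → {A28:6, E15:21, A12:44}
add B27 (timestamp 13) → {A28:6, B27:13, E15:21, A12:44}
add B10 (timestamp 34) → {A28:6, B27:13, E15:21, B10:34, A12:44}
add R25 (timestamp 28) → {A28:6, B27:13, E15:21, R25:28, B10:34, A12:44}
add A5 (timestamp 12) → {A28:6, A5:12, B27:13, E15:21, R25:28, B10:34, A12:44}
fire next event → A28; now {A5:12, B27:13, E15:21, R25:28, B10:34, A12:44}
fire next event → A5; now {B27:13, E15:21, R25:28, B10:34, A12:44}
add R18 (timestamp 32) → {B27:13, E15:21, R25:28, R18:32, B10:34, A12:44}
update B27 to timestamp 56 → {E15:21, R25:28, R18:32, B10:34, A12:44, B27:56}
fire next event → E15; now {R25:28, R18:32, B10:34, A12:44, B27:56}
add B16 (timestamp 4) → {B16:4, R25:28, R18:32, B10:34, A12:44, B27:56}
fire next event → B16; now {R25:28, R18:32, B10:34, A12:44, B27:56}
add C7 (timestamp 22) → {C7:22, R25:28, R18:32, B10:34, A12:44, B27:56}
fire next event → C7; now {R25:28, R18:32, B10:34, A12:44, B27:56}
fire next event → R25; now {R18:32, B10:34, A12:44, B27:56}
update R18 to timestamp 60 → {B10:34, A12:44, B27:56, R18:60}
fire next event → B10; now {A12:44, B27:56, R18:60}
fire next event → A12; now {B27:56, R18:60}
fire next event → B27; now {R18:60}
fire next event → R18; now {}

C21, E8, A28, A5, E15, B16, C7, R25, B10, A12, B27, R18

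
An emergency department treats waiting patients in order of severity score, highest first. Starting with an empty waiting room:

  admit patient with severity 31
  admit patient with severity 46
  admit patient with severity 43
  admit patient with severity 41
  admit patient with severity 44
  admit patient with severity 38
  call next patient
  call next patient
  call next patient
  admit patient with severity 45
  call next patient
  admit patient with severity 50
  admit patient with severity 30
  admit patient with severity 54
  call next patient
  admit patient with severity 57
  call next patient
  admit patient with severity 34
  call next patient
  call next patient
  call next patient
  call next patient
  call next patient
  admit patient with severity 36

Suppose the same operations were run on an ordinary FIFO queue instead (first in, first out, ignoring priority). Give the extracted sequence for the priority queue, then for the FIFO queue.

priority queue: 46, 44, 43, 45, 54, 57, 50, 41, 38, 34, 31; FIFO queue: 31 → 46 → 43 → 41 → 44 → 38 → 45 → 50 → 30 → 54 → 57

insert 31 → {31}
insert 46 → {46, 31}
insert 43 → {46, 43, 31}
insert 41 → {46, 43, 41, 31}
insert 44 → {46, 44, 43, 41, 31}
insert 38 → {46, 44, 43, 41, 38, 31}
call next patient → 46; now {44, 43, 41, 38, 31}
call next patient → 44; now {43, 41, 38, 31}
call next patient → 43; now {41, 38, 31}
insert 45 → {45, 41, 38, 31}
call next patient → 45; now {41, 38, 31}
insert 50 → {50, 41, 38, 31}
insert 30 → {50, 41, 38, 31, 30}
insert 54 → {54, 50, 41, 38, 31, 30}
call next patient → 54; now {50, 41, 38, 31, 30}
insert 57 → {57, 50, 41, 38, 31, 30}
call next patient → 57; now {50, 41, 38, 31, 30}
insert 34 → {50, 41, 38, 34, 31, 30}
call next patient → 50; now {41, 38, 34, 31, 30}
call next patient → 41; now {38, 34, 31, 30}
call next patient → 38; now {34, 31, 30}
call next patient → 34; now {31, 30}
call next patient → 31; now {30}
insert 36 → {36, 30}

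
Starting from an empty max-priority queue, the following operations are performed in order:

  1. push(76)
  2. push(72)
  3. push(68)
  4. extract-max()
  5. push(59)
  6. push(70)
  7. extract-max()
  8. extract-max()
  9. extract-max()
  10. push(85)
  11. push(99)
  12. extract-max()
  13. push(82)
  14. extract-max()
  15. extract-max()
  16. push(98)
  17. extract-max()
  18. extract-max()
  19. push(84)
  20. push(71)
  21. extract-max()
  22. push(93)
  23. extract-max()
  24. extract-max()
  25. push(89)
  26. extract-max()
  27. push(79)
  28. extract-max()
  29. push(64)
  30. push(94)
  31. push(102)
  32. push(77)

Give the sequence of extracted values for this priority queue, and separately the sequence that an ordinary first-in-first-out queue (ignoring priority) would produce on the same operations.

priority queue: 76, 72, 70, 68, 99, 85, 82, 98, 59, 84, 93, 71, 89, 79; FIFO queue: [76, 72, 68, 59, 70, 85, 99, 82, 98, 84, 71, 93, 89, 79]

insert 76 → {76}
insert 72 → {76, 72}
insert 68 → {76, 72, 68}
extract-max → 76; now {72, 68}
insert 59 → {72, 68, 59}
insert 70 → {72, 70, 68, 59}
extract-max → 72; now {70, 68, 59}
extract-max → 70; now {68, 59}
extract-max → 68; now {59}
insert 85 → {85, 59}
insert 99 → {99, 85, 59}
extract-max → 99; now {85, 59}
insert 82 → {85, 82, 59}
extract-max → 85; now {82, 59}
extract-max → 82; now {59}
insert 98 → {98, 59}
extract-max → 98; now {59}
extract-max → 59; now {}
insert 84 → {84}
insert 71 → {84, 71}
extract-max → 84; now {71}
insert 93 → {93, 71}
extract-max → 93; now {71}
extract-max → 71; now {}
insert 89 → {89}
extract-max → 89; now {}
insert 79 → {79}
extract-max → 79; now {}
insert 64 → {64}
insert 94 → {94, 64}
insert 102 → {102, 94, 64}
insert 77 → {102, 94, 77, 64}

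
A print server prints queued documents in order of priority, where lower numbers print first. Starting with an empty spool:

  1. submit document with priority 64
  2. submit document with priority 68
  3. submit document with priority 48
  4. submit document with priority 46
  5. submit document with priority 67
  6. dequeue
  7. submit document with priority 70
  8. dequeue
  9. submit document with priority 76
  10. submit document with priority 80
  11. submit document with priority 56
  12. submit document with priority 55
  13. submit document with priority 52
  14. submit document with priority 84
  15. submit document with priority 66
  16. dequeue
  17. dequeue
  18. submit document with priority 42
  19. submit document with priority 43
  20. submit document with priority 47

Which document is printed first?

46

insert 64 → {64}
insert 68 → {64, 68}
insert 48 → {48, 64, 68}
insert 46 → {46, 48, 64, 68}
insert 67 → {46, 48, 64, 67, 68}
dequeue → 46; now {48, 64, 67, 68}
insert 70 → {48, 64, 67, 68, 70}
dequeue → 48; now {64, 67, 68, 70}
insert 76 → {64, 67, 68, 70, 76}
insert 80 → {64, 67, 68, 70, 76, 80}
insert 56 → {56, 64, 67, 68, 70, 76, 80}
insert 55 → {55, 56, 64, 67, 68, 70, 76, 80}
insert 52 → {52, 55, 56, 64, 67, 68, 70, 76, 80}
insert 84 → {52, 55, 56, 64, 67, 68, 70, 76, 80, 84}
insert 66 → {52, 55, 56, 64, 66, 67, 68, 70, 76, 80, 84}
dequeue → 52; now {55, 56, 64, 66, 67, 68, 70, 76, 80, 84}
dequeue → 55; now {56, 64, 66, 67, 68, 70, 76, 80, 84}
insert 42 → {42, 56, 64, 66, 67, 68, 70, 76, 80, 84}
insert 43 → {42, 43, 56, 64, 66, 67, 68, 70, 76, 80, 84}
insert 47 → {42, 43, 47, 56, 64, 66, 67, 68, 70, 76, 80, 84}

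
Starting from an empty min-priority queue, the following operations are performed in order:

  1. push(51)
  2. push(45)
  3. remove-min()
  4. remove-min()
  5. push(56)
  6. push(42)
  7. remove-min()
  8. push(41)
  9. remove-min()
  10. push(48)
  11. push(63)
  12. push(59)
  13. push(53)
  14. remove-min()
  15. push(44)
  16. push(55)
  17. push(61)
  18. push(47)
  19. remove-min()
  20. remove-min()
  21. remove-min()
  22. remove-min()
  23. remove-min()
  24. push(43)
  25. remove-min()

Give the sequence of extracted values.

insert 51 → {51}
insert 45 → {45, 51}
remove-min → 45; now {51}
remove-min → 51; now {}
insert 56 → {56}
insert 42 → {42, 56}
remove-min → 42; now {56}
insert 41 → {41, 56}
remove-min → 41; now {56}
insert 48 → {48, 56}
insert 63 → {48, 56, 63}
insert 59 → {48, 56, 59, 63}
insert 53 → {48, 53, 56, 59, 63}
remove-min → 48; now {53, 56, 59, 63}
insert 44 → {44, 53, 56, 59, 63}
insert 55 → {44, 53, 55, 56, 59, 63}
insert 61 → {44, 53, 55, 56, 59, 61, 63}
insert 47 → {44, 47, 53, 55, 56, 59, 61, 63}
remove-min → 44; now {47, 53, 55, 56, 59, 61, 63}
remove-min → 47; now {53, 55, 56, 59, 61, 63}
remove-min → 53; now {55, 56, 59, 61, 63}
remove-min → 55; now {56, 59, 61, 63}
remove-min → 56; now {59, 61, 63}
insert 43 → {43, 59, 61, 63}
remove-min → 43; now {59, 61, 63}

[45, 51, 42, 41, 48, 44, 47, 53, 55, 56, 43]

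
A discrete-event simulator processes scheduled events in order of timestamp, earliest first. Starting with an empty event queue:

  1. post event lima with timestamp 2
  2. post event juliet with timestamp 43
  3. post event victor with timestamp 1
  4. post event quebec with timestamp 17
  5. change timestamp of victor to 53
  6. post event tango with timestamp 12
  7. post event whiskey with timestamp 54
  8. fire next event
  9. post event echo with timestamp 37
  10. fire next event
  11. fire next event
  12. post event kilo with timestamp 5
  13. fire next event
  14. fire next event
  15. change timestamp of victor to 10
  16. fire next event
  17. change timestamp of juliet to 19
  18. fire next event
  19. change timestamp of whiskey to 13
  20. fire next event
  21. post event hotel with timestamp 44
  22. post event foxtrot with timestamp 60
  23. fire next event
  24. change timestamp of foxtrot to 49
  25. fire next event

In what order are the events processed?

add lima (timestamp 2) → {lima:2}
add juliet (timestamp 43) → {lima:2, juliet:43}
add victor (timestamp 1) → {victor:1, lima:2, juliet:43}
add quebec (timestamp 17) → {victor:1, lima:2, quebec:17, juliet:43}
update victor to timestamp 53 → {lima:2, quebec:17, juliet:43, victor:53}
add tango (timestamp 12) → {lima:2, tango:12, quebec:17, juliet:43, victor:53}
add whiskey (timestamp 54) → {lima:2, tango:12, quebec:17, juliet:43, victor:53, whiskey:54}
fire next event → lima; now {tango:12, quebec:17, juliet:43, victor:53, whiskey:54}
add echo (timestamp 37) → {tango:12, quebec:17, echo:37, juliet:43, victor:53, whiskey:54}
fire next event → tango; now {quebec:17, echo:37, juliet:43, victor:53, whiskey:54}
fire next event → quebec; now {echo:37, juliet:43, victor:53, whiskey:54}
add kilo (timestamp 5) → {kilo:5, echo:37, juliet:43, victor:53, whiskey:54}
fire next event → kilo; now {echo:37, juliet:43, victor:53, whiskey:54}
fire next event → echo; now {juliet:43, victor:53, whiskey:54}
update victor to timestamp 10 → {victor:10, juliet:43, whiskey:54}
fire next event → victor; now {juliet:43, whiskey:54}
update juliet to timestamp 19 → {juliet:19, whiskey:54}
fire next event → juliet; now {whiskey:54}
update whiskey to timestamp 13 → {whiskey:13}
fire next event → whiskey; now {}
add hotel (timestamp 44) → {hotel:44}
add foxtrot (timestamp 60) → {hotel:44, foxtrot:60}
fire next event → hotel; now {foxtrot:60}
update foxtrot to timestamp 49 → {foxtrot:49}
fire next event → foxtrot; now {}

lima → tango → quebec → kilo → echo → victor → juliet → whiskey → hotel → foxtrot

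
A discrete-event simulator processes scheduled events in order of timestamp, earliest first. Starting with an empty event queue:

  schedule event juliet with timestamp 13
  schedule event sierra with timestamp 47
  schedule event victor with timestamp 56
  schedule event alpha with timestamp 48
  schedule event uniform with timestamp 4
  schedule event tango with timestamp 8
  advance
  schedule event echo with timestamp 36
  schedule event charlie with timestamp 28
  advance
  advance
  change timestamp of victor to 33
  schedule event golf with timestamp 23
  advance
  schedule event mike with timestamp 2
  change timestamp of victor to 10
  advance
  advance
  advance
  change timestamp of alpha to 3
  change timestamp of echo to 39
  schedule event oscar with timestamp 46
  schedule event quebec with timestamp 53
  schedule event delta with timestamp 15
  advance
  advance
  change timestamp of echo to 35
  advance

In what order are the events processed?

uniform, tango, juliet, golf, mike, victor, charlie, alpha, delta, echo

add juliet (timestamp 13) → {juliet:13}
add sierra (timestamp 47) → {juliet:13, sierra:47}
add victor (timestamp 56) → {juliet:13, sierra:47, victor:56}
add alpha (timestamp 48) → {juliet:13, sierra:47, alpha:48, victor:56}
add uniform (timestamp 4) → {uniform:4, juliet:13, sierra:47, alpha:48, victor:56}
add tango (timestamp 8) → {uniform:4, tango:8, juliet:13, sierra:47, alpha:48, victor:56}
advance → uniform; now {tango:8, juliet:13, sierra:47, alpha:48, victor:56}
add echo (timestamp 36) → {tango:8, juliet:13, echo:36, sierra:47, alpha:48, victor:56}
add charlie (timestamp 28) → {tango:8, juliet:13, charlie:28, echo:36, sierra:47, alpha:48, victor:56}
advance → tango; now {juliet:13, charlie:28, echo:36, sierra:47, alpha:48, victor:56}
advance → juliet; now {charlie:28, echo:36, sierra:47, alpha:48, victor:56}
update victor to timestamp 33 → {charlie:28, victor:33, echo:36, sierra:47, alpha:48}
add golf (timestamp 23) → {golf:23, charlie:28, victor:33, echo:36, sierra:47, alpha:48}
advance → golf; now {charlie:28, victor:33, echo:36, sierra:47, alpha:48}
add mike (timestamp 2) → {mike:2, charlie:28, victor:33, echo:36, sierra:47, alpha:48}
update victor to timestamp 10 → {mike:2, victor:10, charlie:28, echo:36, sierra:47, alpha:48}
advance → mike; now {victor:10, charlie:28, echo:36, sierra:47, alpha:48}
advance → victor; now {charlie:28, echo:36, sierra:47, alpha:48}
advance → charlie; now {echo:36, sierra:47, alpha:48}
update alpha to timestamp 3 → {alpha:3, echo:36, sierra:47}
update echo to timestamp 39 → {alpha:3, echo:39, sierra:47}
add oscar (timestamp 46) → {alpha:3, echo:39, oscar:46, sierra:47}
add quebec (timestamp 53) → {alpha:3, echo:39, oscar:46, sierra:47, quebec:53}
add delta (timestamp 15) → {alpha:3, delta:15, echo:39, oscar:46, sierra:47, quebec:53}
advance → alpha; now {delta:15, echo:39, oscar:46, sierra:47, quebec:53}
advance → delta; now {echo:39, oscar:46, sierra:47, quebec:53}
update echo to timestamp 35 → {echo:35, oscar:46, sierra:47, quebec:53}
advance → echo; now {oscar:46, sierra:47, quebec:53}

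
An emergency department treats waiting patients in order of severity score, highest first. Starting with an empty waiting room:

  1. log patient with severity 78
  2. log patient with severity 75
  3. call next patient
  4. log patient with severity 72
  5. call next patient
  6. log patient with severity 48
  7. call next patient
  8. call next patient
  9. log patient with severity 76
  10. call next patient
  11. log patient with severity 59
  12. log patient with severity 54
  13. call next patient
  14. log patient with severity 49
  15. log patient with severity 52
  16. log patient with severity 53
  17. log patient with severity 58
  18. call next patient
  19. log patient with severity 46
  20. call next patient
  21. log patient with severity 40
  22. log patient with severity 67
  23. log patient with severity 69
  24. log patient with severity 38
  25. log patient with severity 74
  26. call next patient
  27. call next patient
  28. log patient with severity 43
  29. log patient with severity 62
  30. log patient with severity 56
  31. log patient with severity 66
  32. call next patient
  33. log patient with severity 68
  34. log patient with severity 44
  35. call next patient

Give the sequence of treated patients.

78, 75, 72, 48, 76, 59, 58, 54, 74, 69, 67, 68

insert 78 → {78}
insert 75 → {78, 75}
call next patient → 78; now {75}
insert 72 → {75, 72}
call next patient → 75; now {72}
insert 48 → {72, 48}
call next patient → 72; now {48}
call next patient → 48; now {}
insert 76 → {76}
call next patient → 76; now {}
insert 59 → {59}
insert 54 → {59, 54}
call next patient → 59; now {54}
insert 49 → {54, 49}
insert 52 → {54, 52, 49}
insert 53 → {54, 53, 52, 49}
insert 58 → {58, 54, 53, 52, 49}
call next patient → 58; now {54, 53, 52, 49}
insert 46 → {54, 53, 52, 49, 46}
call next patient → 54; now {53, 52, 49, 46}
insert 40 → {53, 52, 49, 46, 40}
insert 67 → {67, 53, 52, 49, 46, 40}
insert 69 → {69, 67, 53, 52, 49, 46, 40}
insert 38 → {69, 67, 53, 52, 49, 46, 40, 38}
insert 74 → {74, 69, 67, 53, 52, 49, 46, 40, 38}
call next patient → 74; now {69, 67, 53, 52, 49, 46, 40, 38}
call next patient → 69; now {67, 53, 52, 49, 46, 40, 38}
insert 43 → {67, 53, 52, 49, 46, 43, 40, 38}
insert 62 → {67, 62, 53, 52, 49, 46, 43, 40, 38}
insert 56 → {67, 62, 56, 53, 52, 49, 46, 43, 40, 38}
insert 66 → {67, 66, 62, 56, 53, 52, 49, 46, 43, 40, 38}
call next patient → 67; now {66, 62, 56, 53, 52, 49, 46, 43, 40, 38}
insert 68 → {68, 66, 62, 56, 53, 52, 49, 46, 43, 40, 38}
insert 44 → {68, 66, 62, 56, 53, 52, 49, 46, 44, 43, 40, 38}
call next patient → 68; now {66, 62, 56, 53, 52, 49, 46, 44, 43, 40, 38}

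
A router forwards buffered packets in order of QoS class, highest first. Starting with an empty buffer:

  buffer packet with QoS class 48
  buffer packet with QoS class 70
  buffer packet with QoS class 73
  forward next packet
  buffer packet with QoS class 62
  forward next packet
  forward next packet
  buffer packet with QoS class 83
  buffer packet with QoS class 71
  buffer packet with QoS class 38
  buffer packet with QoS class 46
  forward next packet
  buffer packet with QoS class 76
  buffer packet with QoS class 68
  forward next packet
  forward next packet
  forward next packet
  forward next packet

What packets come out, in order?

[73, 70, 62, 83, 76, 71, 68, 48]

insert 48 → {48}
insert 70 → {70, 48}
insert 73 → {73, 70, 48}
forward next packet → 73; now {70, 48}
insert 62 → {70, 62, 48}
forward next packet → 70; now {62, 48}
forward next packet → 62; now {48}
insert 83 → {83, 48}
insert 71 → {83, 71, 48}
insert 38 → {83, 71, 48, 38}
insert 46 → {83, 71, 48, 46, 38}
forward next packet → 83; now {71, 48, 46, 38}
insert 76 → {76, 71, 48, 46, 38}
insert 68 → {76, 71, 68, 48, 46, 38}
forward next packet → 76; now {71, 68, 48, 46, 38}
forward next packet → 71; now {68, 48, 46, 38}
forward next packet → 68; now {48, 46, 38}
forward next packet → 48; now {46, 38}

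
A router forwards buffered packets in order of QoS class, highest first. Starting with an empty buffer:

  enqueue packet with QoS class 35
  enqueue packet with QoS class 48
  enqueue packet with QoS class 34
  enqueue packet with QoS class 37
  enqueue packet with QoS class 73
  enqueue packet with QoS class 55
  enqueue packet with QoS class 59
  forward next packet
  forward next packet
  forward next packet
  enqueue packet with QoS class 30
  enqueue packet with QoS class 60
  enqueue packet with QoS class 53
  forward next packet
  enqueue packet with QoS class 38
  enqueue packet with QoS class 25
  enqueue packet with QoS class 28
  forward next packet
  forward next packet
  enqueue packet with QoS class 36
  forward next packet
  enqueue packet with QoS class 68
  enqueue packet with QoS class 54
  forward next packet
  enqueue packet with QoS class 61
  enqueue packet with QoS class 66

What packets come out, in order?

insert 35 → {35}
insert 48 → {48, 35}
insert 34 → {48, 35, 34}
insert 37 → {48, 37, 35, 34}
insert 73 → {73, 48, 37, 35, 34}
insert 55 → {73, 55, 48, 37, 35, 34}
insert 59 → {73, 59, 55, 48, 37, 35, 34}
forward next packet → 73; now {59, 55, 48, 37, 35, 34}
forward next packet → 59; now {55, 48, 37, 35, 34}
forward next packet → 55; now {48, 37, 35, 34}
insert 30 → {48, 37, 35, 34, 30}
insert 60 → {60, 48, 37, 35, 34, 30}
insert 53 → {60, 53, 48, 37, 35, 34, 30}
forward next packet → 60; now {53, 48, 37, 35, 34, 30}
insert 38 → {53, 48, 38, 37, 35, 34, 30}
insert 25 → {53, 48, 38, 37, 35, 34, 30, 25}
insert 28 → {53, 48, 38, 37, 35, 34, 30, 28, 25}
forward next packet → 53; now {48, 38, 37, 35, 34, 30, 28, 25}
forward next packet → 48; now {38, 37, 35, 34, 30, 28, 25}
insert 36 → {38, 37, 36, 35, 34, 30, 28, 25}
forward next packet → 38; now {37, 36, 35, 34, 30, 28, 25}
insert 68 → {68, 37, 36, 35, 34, 30, 28, 25}
insert 54 → {68, 54, 37, 36, 35, 34, 30, 28, 25}
forward next packet → 68; now {54, 37, 36, 35, 34, 30, 28, 25}
insert 61 → {61, 54, 37, 36, 35, 34, 30, 28, 25}
insert 66 → {66, 61, 54, 37, 36, 35, 34, 30, 28, 25}

[73, 59, 55, 60, 53, 48, 38, 68]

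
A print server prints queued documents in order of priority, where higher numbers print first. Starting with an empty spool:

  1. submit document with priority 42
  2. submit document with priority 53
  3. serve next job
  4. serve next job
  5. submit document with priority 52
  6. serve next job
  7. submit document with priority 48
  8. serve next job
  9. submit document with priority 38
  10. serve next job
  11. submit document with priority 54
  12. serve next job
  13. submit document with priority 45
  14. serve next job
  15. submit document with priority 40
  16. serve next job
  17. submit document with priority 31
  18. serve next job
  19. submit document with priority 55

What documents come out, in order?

insert 42 → {42}
insert 53 → {53, 42}
serve next job → 53; now {42}
serve next job → 42; now {}
insert 52 → {52}
serve next job → 52; now {}
insert 48 → {48}
serve next job → 48; now {}
insert 38 → {38}
serve next job → 38; now {}
insert 54 → {54}
serve next job → 54; now {}
insert 45 → {45}
serve next job → 45; now {}
insert 40 → {40}
serve next job → 40; now {}
insert 31 → {31}
serve next job → 31; now {}
insert 55 → {55}

53 → 42 → 52 → 48 → 38 → 54 → 45 → 40 → 31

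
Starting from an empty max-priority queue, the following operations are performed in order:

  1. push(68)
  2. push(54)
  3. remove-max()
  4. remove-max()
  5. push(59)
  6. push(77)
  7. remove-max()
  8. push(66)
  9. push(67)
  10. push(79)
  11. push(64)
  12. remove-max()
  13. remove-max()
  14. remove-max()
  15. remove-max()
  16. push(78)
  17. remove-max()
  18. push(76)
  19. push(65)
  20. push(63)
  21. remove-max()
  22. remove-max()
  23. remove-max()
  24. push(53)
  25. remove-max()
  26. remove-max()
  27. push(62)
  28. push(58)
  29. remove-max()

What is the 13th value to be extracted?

53

insert 68 → {68}
insert 54 → {68, 54}
remove-max → 68; now {54}
remove-max → 54; now {}
insert 59 → {59}
insert 77 → {77, 59}
remove-max → 77; now {59}
insert 66 → {66, 59}
insert 67 → {67, 66, 59}
insert 79 → {79, 67, 66, 59}
insert 64 → {79, 67, 66, 64, 59}
remove-max → 79; now {67, 66, 64, 59}
remove-max → 67; now {66, 64, 59}
remove-max → 66; now {64, 59}
remove-max → 64; now {59}
insert 78 → {78, 59}
remove-max → 78; now {59}
insert 76 → {76, 59}
insert 65 → {76, 65, 59}
insert 63 → {76, 65, 63, 59}
remove-max → 76; now {65, 63, 59}
remove-max → 65; now {63, 59}
remove-max → 63; now {59}
insert 53 → {59, 53}
remove-max → 59; now {53}
remove-max → 53; now {}
insert 62 → {62}
insert 58 → {62, 58}
remove-max → 62; now {58}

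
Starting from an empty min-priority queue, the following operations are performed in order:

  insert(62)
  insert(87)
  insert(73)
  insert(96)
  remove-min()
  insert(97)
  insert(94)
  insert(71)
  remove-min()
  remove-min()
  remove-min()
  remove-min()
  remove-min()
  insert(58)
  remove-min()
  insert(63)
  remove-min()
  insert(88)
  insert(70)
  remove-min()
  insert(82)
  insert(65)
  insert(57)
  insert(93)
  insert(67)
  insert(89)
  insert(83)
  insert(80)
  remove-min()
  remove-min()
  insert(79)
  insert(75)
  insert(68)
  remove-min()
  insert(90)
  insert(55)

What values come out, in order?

insert 62 → {62}
insert 87 → {62, 87}
insert 73 → {62, 73, 87}
insert 96 → {62, 73, 87, 96}
remove-min → 62; now {73, 87, 96}
insert 97 → {73, 87, 96, 97}
insert 94 → {73, 87, 94, 96, 97}
insert 71 → {71, 73, 87, 94, 96, 97}
remove-min → 71; now {73, 87, 94, 96, 97}
remove-min → 73; now {87, 94, 96, 97}
remove-min → 87; now {94, 96, 97}
remove-min → 94; now {96, 97}
remove-min → 96; now {97}
insert 58 → {58, 97}
remove-min → 58; now {97}
insert 63 → {63, 97}
remove-min → 63; now {97}
insert 88 → {88, 97}
insert 70 → {70, 88, 97}
remove-min → 70; now {88, 97}
insert 82 → {82, 88, 97}
insert 65 → {65, 82, 88, 97}
insert 57 → {57, 65, 82, 88, 97}
insert 93 → {57, 65, 82, 88, 93, 97}
insert 67 → {57, 65, 67, 82, 88, 93, 97}
insert 89 → {57, 65, 67, 82, 88, 89, 93, 97}
insert 83 → {57, 65, 67, 82, 83, 88, 89, 93, 97}
insert 80 → {57, 65, 67, 80, 82, 83, 88, 89, 93, 97}
remove-min → 57; now {65, 67, 80, 82, 83, 88, 89, 93, 97}
remove-min → 65; now {67, 80, 82, 83, 88, 89, 93, 97}
insert 79 → {67, 79, 80, 82, 83, 88, 89, 93, 97}
insert 75 → {67, 75, 79, 80, 82, 83, 88, 89, 93, 97}
insert 68 → {67, 68, 75, 79, 80, 82, 83, 88, 89, 93, 97}
remove-min → 67; now {68, 75, 79, 80, 82, 83, 88, 89, 93, 97}
insert 90 → {68, 75, 79, 80, 82, 83, 88, 89, 90, 93, 97}
insert 55 → {55, 68, 75, 79, 80, 82, 83, 88, 89, 90, 93, 97}

62, 71, 73, 87, 94, 96, 58, 63, 70, 57, 65, 67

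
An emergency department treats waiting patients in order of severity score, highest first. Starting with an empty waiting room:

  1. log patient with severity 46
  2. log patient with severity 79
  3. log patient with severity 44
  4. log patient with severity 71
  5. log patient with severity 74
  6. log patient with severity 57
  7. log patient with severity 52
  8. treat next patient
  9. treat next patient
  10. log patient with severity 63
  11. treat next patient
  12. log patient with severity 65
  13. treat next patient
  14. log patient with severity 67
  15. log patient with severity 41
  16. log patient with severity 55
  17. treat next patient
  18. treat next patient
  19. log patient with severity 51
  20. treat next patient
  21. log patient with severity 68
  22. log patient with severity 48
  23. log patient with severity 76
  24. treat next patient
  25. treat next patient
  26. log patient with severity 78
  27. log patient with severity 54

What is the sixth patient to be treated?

insert 46 → {46}
insert 79 → {79, 46}
insert 44 → {79, 46, 44}
insert 71 → {79, 71, 46, 44}
insert 74 → {79, 74, 71, 46, 44}
insert 57 → {79, 74, 71, 57, 46, 44}
insert 52 → {79, 74, 71, 57, 52, 46, 44}
treat next patient → 79; now {74, 71, 57, 52, 46, 44}
treat next patient → 74; now {71, 57, 52, 46, 44}
insert 63 → {71, 63, 57, 52, 46, 44}
treat next patient → 71; now {63, 57, 52, 46, 44}
insert 65 → {65, 63, 57, 52, 46, 44}
treat next patient → 65; now {63, 57, 52, 46, 44}
insert 67 → {67, 63, 57, 52, 46, 44}
insert 41 → {67, 63, 57, 52, 46, 44, 41}
insert 55 → {67, 63, 57, 55, 52, 46, 44, 41}
treat next patient → 67; now {63, 57, 55, 52, 46, 44, 41}
treat next patient → 63; now {57, 55, 52, 46, 44, 41}
insert 51 → {57, 55, 52, 51, 46, 44, 41}
treat next patient → 57; now {55, 52, 51, 46, 44, 41}
insert 68 → {68, 55, 52, 51, 46, 44, 41}
insert 48 → {68, 55, 52, 51, 48, 46, 44, 41}
insert 76 → {76, 68, 55, 52, 51, 48, 46, 44, 41}
treat next patient → 76; now {68, 55, 52, 51, 48, 46, 44, 41}
treat next patient → 68; now {55, 52, 51, 48, 46, 44, 41}
insert 78 → {78, 55, 52, 51, 48, 46, 44, 41}
insert 54 → {78, 55, 54, 52, 51, 48, 46, 44, 41}

63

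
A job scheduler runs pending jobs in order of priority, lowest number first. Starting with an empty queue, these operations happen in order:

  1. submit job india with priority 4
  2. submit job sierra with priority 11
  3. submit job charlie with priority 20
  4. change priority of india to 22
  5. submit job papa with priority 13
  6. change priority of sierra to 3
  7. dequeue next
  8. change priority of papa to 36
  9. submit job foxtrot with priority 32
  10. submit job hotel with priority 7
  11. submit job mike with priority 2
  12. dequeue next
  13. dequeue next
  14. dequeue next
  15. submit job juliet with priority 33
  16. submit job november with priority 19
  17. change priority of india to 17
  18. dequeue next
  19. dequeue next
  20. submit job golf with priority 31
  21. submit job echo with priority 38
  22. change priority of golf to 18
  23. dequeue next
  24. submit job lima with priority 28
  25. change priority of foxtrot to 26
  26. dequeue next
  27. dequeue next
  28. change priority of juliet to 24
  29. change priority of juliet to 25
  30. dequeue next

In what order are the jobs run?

add india (priority 4) → {india:4}
add sierra (priority 11) → {india:4, sierra:11}
add charlie (priority 20) → {india:4, sierra:11, charlie:20}
update india to priority 22 → {sierra:11, charlie:20, india:22}
add papa (priority 13) → {sierra:11, papa:13, charlie:20, india:22}
update sierra to priority 3 → {sierra:3, papa:13, charlie:20, india:22}
dequeue next → sierra; now {papa:13, charlie:20, india:22}
update papa to priority 36 → {charlie:20, india:22, papa:36}
add foxtrot (priority 32) → {charlie:20, india:22, foxtrot:32, papa:36}
add hotel (priority 7) → {hotel:7, charlie:20, india:22, foxtrot:32, papa:36}
add mike (priority 2) → {mike:2, hotel:7, charlie:20, india:22, foxtrot:32, papa:36}
dequeue next → mike; now {hotel:7, charlie:20, india:22, foxtrot:32, papa:36}
dequeue next → hotel; now {charlie:20, india:22, foxtrot:32, papa:36}
dequeue next → charlie; now {india:22, foxtrot:32, papa:36}
add juliet (priority 33) → {india:22, foxtrot:32, juliet:33, papa:36}
add november (priority 19) → {november:19, india:22, foxtrot:32, juliet:33, papa:36}
update india to priority 17 → {india:17, november:19, foxtrot:32, juliet:33, papa:36}
dequeue next → india; now {november:19, foxtrot:32, juliet:33, papa:36}
dequeue next → november; now {foxtrot:32, juliet:33, papa:36}
add golf (priority 31) → {golf:31, foxtrot:32, juliet:33, papa:36}
add echo (priority 38) → {golf:31, foxtrot:32, juliet:33, papa:36, echo:38}
update golf to priority 18 → {golf:18, foxtrot:32, juliet:33, papa:36, echo:38}
dequeue next → golf; now {foxtrot:32, juliet:33, papa:36, echo:38}
add lima (priority 28) → {lima:28, foxtrot:32, juliet:33, papa:36, echo:38}
update foxtrot to priority 26 → {foxtrot:26, lima:28, juliet:33, papa:36, echo:38}
dequeue next → foxtrot; now {lima:28, juliet:33, papa:36, echo:38}
dequeue next → lima; now {juliet:33, papa:36, echo:38}
update juliet to priority 24 → {juliet:24, papa:36, echo:38}
update juliet to priority 25 → {juliet:25, papa:36, echo:38}
dequeue next → juliet; now {papa:36, echo:38}

sierra, mike, hotel, charlie, india, november, golf, foxtrot, lima, juliet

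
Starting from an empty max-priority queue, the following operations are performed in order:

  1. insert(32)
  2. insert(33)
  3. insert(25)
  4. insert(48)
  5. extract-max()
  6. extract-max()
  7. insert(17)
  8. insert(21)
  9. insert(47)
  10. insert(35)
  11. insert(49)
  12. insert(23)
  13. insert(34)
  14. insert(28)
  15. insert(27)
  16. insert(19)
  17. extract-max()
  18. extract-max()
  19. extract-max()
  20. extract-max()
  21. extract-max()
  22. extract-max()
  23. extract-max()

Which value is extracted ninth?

27

insert 32 → {32}
insert 33 → {33, 32}
insert 25 → {33, 32, 25}
insert 48 → {48, 33, 32, 25}
extract-max → 48; now {33, 32, 25}
extract-max → 33; now {32, 25}
insert 17 → {32, 25, 17}
insert 21 → {32, 25, 21, 17}
insert 47 → {47, 32, 25, 21, 17}
insert 35 → {47, 35, 32, 25, 21, 17}
insert 49 → {49, 47, 35, 32, 25, 21, 17}
insert 23 → {49, 47, 35, 32, 25, 23, 21, 17}
insert 34 → {49, 47, 35, 34, 32, 25, 23, 21, 17}
insert 28 → {49, 47, 35, 34, 32, 28, 25, 23, 21, 17}
insert 27 → {49, 47, 35, 34, 32, 28, 27, 25, 23, 21, 17}
insert 19 → {49, 47, 35, 34, 32, 28, 27, 25, 23, 21, 19, 17}
extract-max → 49; now {47, 35, 34, 32, 28, 27, 25, 23, 21, 19, 17}
extract-max → 47; now {35, 34, 32, 28, 27, 25, 23, 21, 19, 17}
extract-max → 35; now {34, 32, 28, 27, 25, 23, 21, 19, 17}
extract-max → 34; now {32, 28, 27, 25, 23, 21, 19, 17}
extract-max → 32; now {28, 27, 25, 23, 21, 19, 17}
extract-max → 28; now {27, 25, 23, 21, 19, 17}
extract-max → 27; now {25, 23, 21, 19, 17}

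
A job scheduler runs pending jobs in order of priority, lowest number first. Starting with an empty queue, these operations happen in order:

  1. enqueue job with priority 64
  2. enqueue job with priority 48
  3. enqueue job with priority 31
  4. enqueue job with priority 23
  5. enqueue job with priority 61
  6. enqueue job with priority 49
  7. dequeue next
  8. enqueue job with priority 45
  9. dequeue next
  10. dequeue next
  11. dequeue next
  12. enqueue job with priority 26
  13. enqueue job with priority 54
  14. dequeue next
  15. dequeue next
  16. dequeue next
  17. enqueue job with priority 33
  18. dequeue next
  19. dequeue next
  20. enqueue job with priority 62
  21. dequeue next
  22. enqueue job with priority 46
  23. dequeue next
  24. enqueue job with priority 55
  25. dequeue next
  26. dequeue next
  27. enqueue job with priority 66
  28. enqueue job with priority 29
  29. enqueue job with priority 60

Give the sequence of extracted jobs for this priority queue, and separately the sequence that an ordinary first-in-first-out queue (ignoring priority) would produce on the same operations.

priority queue: [23, 31, 45, 48, 26, 49, 54, 33, 61, 62, 46, 55, 64]; FIFO queue: 64, 48, 31, 23, 61, 49, 45, 26, 54, 33, 62, 46, 55

insert 64 → {64}
insert 48 → {48, 64}
insert 31 → {31, 48, 64}
insert 23 → {23, 31, 48, 64}
insert 61 → {23, 31, 48, 61, 64}
insert 49 → {23, 31, 48, 49, 61, 64}
dequeue next → 23; now {31, 48, 49, 61, 64}
insert 45 → {31, 45, 48, 49, 61, 64}
dequeue next → 31; now {45, 48, 49, 61, 64}
dequeue next → 45; now {48, 49, 61, 64}
dequeue next → 48; now {49, 61, 64}
insert 26 → {26, 49, 61, 64}
insert 54 → {26, 49, 54, 61, 64}
dequeue next → 26; now {49, 54, 61, 64}
dequeue next → 49; now {54, 61, 64}
dequeue next → 54; now {61, 64}
insert 33 → {33, 61, 64}
dequeue next → 33; now {61, 64}
dequeue next → 61; now {64}
insert 62 → {62, 64}
dequeue next → 62; now {64}
insert 46 → {46, 64}
dequeue next → 46; now {64}
insert 55 → {55, 64}
dequeue next → 55; now {64}
dequeue next → 64; now {}
insert 66 → {66}
insert 29 → {29, 66}
insert 60 → {29, 60, 66}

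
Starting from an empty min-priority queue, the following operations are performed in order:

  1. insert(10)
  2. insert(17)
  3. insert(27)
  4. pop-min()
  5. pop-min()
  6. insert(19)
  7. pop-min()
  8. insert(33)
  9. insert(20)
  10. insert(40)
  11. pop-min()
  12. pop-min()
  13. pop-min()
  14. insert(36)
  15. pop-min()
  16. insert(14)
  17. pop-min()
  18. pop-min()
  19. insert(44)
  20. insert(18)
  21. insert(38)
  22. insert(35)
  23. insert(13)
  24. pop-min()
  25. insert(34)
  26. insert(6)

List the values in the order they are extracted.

10 → 17 → 19 → 20 → 27 → 33 → 36 → 14 → 40 → 13

insert 10 → {10}
insert 17 → {10, 17}
insert 27 → {10, 17, 27}
pop-min → 10; now {17, 27}
pop-min → 17; now {27}
insert 19 → {19, 27}
pop-min → 19; now {27}
insert 33 → {27, 33}
insert 20 → {20, 27, 33}
insert 40 → {20, 27, 33, 40}
pop-min → 20; now {27, 33, 40}
pop-min → 27; now {33, 40}
pop-min → 33; now {40}
insert 36 → {36, 40}
pop-min → 36; now {40}
insert 14 → {14, 40}
pop-min → 14; now {40}
pop-min → 40; now {}
insert 44 → {44}
insert 18 → {18, 44}
insert 38 → {18, 38, 44}
insert 35 → {18, 35, 38, 44}
insert 13 → {13, 18, 35, 38, 44}
pop-min → 13; now {18, 35, 38, 44}
insert 34 → {18, 34, 35, 38, 44}
insert 6 → {6, 18, 34, 35, 38, 44}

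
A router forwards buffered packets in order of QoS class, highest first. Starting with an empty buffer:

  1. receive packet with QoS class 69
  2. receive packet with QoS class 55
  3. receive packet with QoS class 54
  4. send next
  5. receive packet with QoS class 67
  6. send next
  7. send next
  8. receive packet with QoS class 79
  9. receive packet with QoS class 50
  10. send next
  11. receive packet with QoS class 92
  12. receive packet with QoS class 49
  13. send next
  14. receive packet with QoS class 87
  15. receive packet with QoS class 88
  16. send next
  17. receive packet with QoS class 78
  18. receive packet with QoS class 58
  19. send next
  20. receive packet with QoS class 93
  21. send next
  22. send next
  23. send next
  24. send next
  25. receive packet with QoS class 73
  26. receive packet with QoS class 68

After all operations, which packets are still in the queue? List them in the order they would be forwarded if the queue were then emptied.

insert 69 → {69}
insert 55 → {69, 55}
insert 54 → {69, 55, 54}
send next → 69; now {55, 54}
insert 67 → {67, 55, 54}
send next → 67; now {55, 54}
send next → 55; now {54}
insert 79 → {79, 54}
insert 50 → {79, 54, 50}
send next → 79; now {54, 50}
insert 92 → {92, 54, 50}
insert 49 → {92, 54, 50, 49}
send next → 92; now {54, 50, 49}
insert 87 → {87, 54, 50, 49}
insert 88 → {88, 87, 54, 50, 49}
send next → 88; now {87, 54, 50, 49}
insert 78 → {87, 78, 54, 50, 49}
insert 58 → {87, 78, 58, 54, 50, 49}
send next → 87; now {78, 58, 54, 50, 49}
insert 93 → {93, 78, 58, 54, 50, 49}
send next → 93; now {78, 58, 54, 50, 49}
send next → 78; now {58, 54, 50, 49}
send next → 58; now {54, 50, 49}
send next → 54; now {50, 49}
insert 73 → {73, 50, 49}
insert 68 → {73, 68, 50, 49}

73, 68, 50, 49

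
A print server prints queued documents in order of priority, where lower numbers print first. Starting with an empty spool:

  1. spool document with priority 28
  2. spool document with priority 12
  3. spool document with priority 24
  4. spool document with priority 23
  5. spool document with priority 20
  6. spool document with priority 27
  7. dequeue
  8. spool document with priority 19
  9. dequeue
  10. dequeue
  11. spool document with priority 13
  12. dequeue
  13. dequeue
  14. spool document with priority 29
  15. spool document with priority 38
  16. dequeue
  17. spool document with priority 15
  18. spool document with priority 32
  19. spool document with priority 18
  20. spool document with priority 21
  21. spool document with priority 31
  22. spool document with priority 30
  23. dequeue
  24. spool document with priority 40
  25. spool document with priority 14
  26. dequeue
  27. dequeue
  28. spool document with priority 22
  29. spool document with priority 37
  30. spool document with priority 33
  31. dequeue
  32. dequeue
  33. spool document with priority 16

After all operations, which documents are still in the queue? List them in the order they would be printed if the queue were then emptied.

insert 28 → {28}
insert 12 → {12, 28}
insert 24 → {12, 24, 28}
insert 23 → {12, 23, 24, 28}
insert 20 → {12, 20, 23, 24, 28}
insert 27 → {12, 20, 23, 24, 27, 28}
dequeue → 12; now {20, 23, 24, 27, 28}
insert 19 → {19, 20, 23, 24, 27, 28}
dequeue → 19; now {20, 23, 24, 27, 28}
dequeue → 20; now {23, 24, 27, 28}
insert 13 → {13, 23, 24, 27, 28}
dequeue → 13; now {23, 24, 27, 28}
dequeue → 23; now {24, 27, 28}
insert 29 → {24, 27, 28, 29}
insert 38 → {24, 27, 28, 29, 38}
dequeue → 24; now {27, 28, 29, 38}
insert 15 → {15, 27, 28, 29, 38}
insert 32 → {15, 27, 28, 29, 32, 38}
insert 18 → {15, 18, 27, 28, 29, 32, 38}
insert 21 → {15, 18, 21, 27, 28, 29, 32, 38}
insert 31 → {15, 18, 21, 27, 28, 29, 31, 32, 38}
insert 30 → {15, 18, 21, 27, 28, 29, 30, 31, 32, 38}
dequeue → 15; now {18, 21, 27, 28, 29, 30, 31, 32, 38}
insert 40 → {18, 21, 27, 28, 29, 30, 31, 32, 38, 40}
insert 14 → {14, 18, 21, 27, 28, 29, 30, 31, 32, 38, 40}
dequeue → 14; now {18, 21, 27, 28, 29, 30, 31, 32, 38, 40}
dequeue → 18; now {21, 27, 28, 29, 30, 31, 32, 38, 40}
insert 22 → {21, 22, 27, 28, 29, 30, 31, 32, 38, 40}
insert 37 → {21, 22, 27, 28, 29, 30, 31, 32, 37, 38, 40}
insert 33 → {21, 22, 27, 28, 29, 30, 31, 32, 33, 37, 38, 40}
dequeue → 21; now {22, 27, 28, 29, 30, 31, 32, 33, 37, 38, 40}
dequeue → 22; now {27, 28, 29, 30, 31, 32, 33, 37, 38, 40}
insert 16 → {16, 27, 28, 29, 30, 31, 32, 33, 37, 38, 40}

16, 27, 28, 29, 30, 31, 32, 33, 37, 38, 40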